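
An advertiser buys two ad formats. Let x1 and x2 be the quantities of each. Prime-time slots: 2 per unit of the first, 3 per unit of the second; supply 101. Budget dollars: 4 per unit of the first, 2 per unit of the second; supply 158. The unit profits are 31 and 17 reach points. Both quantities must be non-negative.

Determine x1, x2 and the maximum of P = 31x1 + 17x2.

Corner points and P = 31x1 + 17x2:
  (0, 0) → P = 0
  (0, 101/3) → P = 1717/3
  (79/2, 0) → P = 2449/2
  (34, 11) → P = 1241

The optimum lies where 2x1 + 3x2 = 101 and 4x1 + 2x2 = 158.
Solving simultaneously gives x1 = 34, x2 = 11.

x1 = 34, x2 = 11, maximum P = 1241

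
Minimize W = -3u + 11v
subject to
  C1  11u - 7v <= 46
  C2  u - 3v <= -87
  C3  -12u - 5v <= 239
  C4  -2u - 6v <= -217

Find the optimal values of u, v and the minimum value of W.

Corner points and W = -3u + 11v:
  (747/26, 1003/26) → W = 4396/13
  (43/4, 391/12) → W = 1957/6
  (-2519/62, 1541/31) → W = 41459/62
The feasible region is unbounded (it extends along (-5, 12), (7, 11)), but W strictly increases along every unbounded feasible direction, so there is no improving ray and the minimum is attained at a vertex.

The optimum lies where u - 3v = -87 and -2u - 6v = -217.
Solving simultaneously gives u = 43/4, v = 391/12.

u = 43/4, v = 391/12, minimum W = 1957/6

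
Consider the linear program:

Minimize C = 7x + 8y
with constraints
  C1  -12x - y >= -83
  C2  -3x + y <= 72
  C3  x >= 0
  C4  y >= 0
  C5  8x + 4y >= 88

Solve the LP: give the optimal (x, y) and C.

x = 61/10, y = 49/5, minimum C = 1211/10

Corner points and C = 7x + 8y:
  (11/15, 371/5) → C = 8981/15
  (61/10, 49/5) → C = 1211/10
  (0, 72) → C = 576
  (0, 22) → C = 176

The optimum lies where -12x - y = -83 and 8x + 4y = 88.
Solving simultaneously gives x = 61/10, y = 49/5.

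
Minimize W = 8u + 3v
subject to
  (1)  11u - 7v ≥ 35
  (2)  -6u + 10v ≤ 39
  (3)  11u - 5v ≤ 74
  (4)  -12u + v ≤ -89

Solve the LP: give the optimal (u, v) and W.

Feasible corners and W = 8u + 3v:
  (623/68, 639/68) → W = 6901/68
  (588/73, 559/73) → W = 6381/73
  (187/16, 873/80) → W = 10099/80
  (53/7, 13/7) → W = 463/7

The optimum lies where 11u - 5v = 74 and -12u + v = -89.
Solving simultaneously gives u = 53/7, v = 13/7.

u = 53/7, v = 13/7, minimum W = 463/7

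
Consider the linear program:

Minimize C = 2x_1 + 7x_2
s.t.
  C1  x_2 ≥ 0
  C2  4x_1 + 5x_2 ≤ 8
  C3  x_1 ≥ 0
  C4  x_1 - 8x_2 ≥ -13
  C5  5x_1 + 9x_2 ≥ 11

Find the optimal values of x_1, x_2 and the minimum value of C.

Feasible corners and C = 2x_1 + 7x_2:
  (0, 8/5) → C = 56/5
  (17/11, 4/11) → C = 62/11
  (0, 11/9) → C = 77/9

x_1 = 17/11, x_2 = 4/11, minimum C = 62/11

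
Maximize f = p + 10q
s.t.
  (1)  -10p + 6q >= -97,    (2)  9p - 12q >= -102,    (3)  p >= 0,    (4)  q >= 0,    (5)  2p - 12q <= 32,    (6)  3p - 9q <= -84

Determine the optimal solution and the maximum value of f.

Vertices and f = p + 10q:
  (296/11, 631/22) → f = 3451/11
  (153/8, 377/24) → f = 4229/24
  (2, 10) → f = 102

At the optimal vertex, -10p + 6q = -97 and 9p - 12q = -102.
Solving simultaneously gives p = 296/11, q = 631/22.

p = 296/11, q = 631/22, maximum f = 3451/11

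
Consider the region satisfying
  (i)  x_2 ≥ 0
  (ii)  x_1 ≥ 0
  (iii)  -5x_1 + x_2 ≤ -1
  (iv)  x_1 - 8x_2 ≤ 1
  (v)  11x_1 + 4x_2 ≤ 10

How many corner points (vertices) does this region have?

3

The feasible vertices (each the meet of two boundaries and inside every other half-plane) are:
  (1/5, 0)
  (10/11, 0)
  (14/31, 39/31)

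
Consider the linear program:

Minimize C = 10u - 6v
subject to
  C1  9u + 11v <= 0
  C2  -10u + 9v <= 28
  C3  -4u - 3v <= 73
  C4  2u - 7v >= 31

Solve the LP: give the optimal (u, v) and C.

u = -247/22, v = -103/11, minimum C = -617/11

Extreme points and C = 10u - 6v:
  (341/85, -279/85) → C = 5084/85
  (-247/22, -103/11) → C = -617/11
  (-475/52, -183/26) → C = -1277/26
The feasible region is unbounded (it extends along (11, -9), (3, -4)), but C strictly increases along every unbounded feasible direction, so there is no improving ray and the minimum is attained at a vertex.

The binding constraints are -10u + 9v = 28 and -4u - 3v = 73.
Solving simultaneously gives u = -247/22, v = -103/11.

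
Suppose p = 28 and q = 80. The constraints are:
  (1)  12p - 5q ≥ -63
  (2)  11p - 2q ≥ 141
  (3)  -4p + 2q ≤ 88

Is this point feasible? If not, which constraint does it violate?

Constraint (1): 12p - 5q = -64, which is not ≥ -63. All other constraints are satisfied.

not feasible — violates (1)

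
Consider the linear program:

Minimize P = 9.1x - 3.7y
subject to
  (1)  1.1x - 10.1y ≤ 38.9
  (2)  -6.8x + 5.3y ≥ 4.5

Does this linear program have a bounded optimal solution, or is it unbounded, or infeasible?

From the feasible point (-25162/6285, -26947/6285), moving in the direction (-10.1, -1.1) keeps every constraint satisfied while P decreases without bound.

unbounded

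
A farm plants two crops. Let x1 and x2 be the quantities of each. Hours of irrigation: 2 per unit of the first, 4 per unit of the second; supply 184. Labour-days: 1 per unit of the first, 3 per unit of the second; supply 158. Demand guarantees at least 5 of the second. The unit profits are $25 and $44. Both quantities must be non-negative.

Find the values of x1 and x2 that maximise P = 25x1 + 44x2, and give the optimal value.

Feasible corners and P = 25x1 + 44x2:
  (0, 46) → P = 2024
  (0, 5) → P = 220
  (82, 5) → P = 2270

x1 = 82, x2 = 5, maximum P = 2270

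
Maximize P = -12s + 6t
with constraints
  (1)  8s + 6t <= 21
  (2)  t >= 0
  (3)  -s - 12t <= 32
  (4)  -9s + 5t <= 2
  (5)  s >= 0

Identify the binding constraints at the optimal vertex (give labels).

(4) and (5)

Vertices and P = -12s + 6t:
  (21/8, 0) → P = -63/2
  (93/94, 205/94) → P = 57/47
  (0, 0) → P = 0
  (0, 2/5) → P = 12/5

The maximum is at (0, 2/5). Substituting into each constraint, equality holds for (4) and (5); the remaining constraints have slack.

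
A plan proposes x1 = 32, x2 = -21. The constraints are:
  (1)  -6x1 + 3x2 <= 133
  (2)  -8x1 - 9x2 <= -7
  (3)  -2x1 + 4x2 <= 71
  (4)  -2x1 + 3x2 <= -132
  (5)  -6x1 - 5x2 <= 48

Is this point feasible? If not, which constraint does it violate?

Constraint (4): -2x1 + 3x2 = -127, which is not ≤ -132. All other constraints are satisfied.

not feasible — violates (4)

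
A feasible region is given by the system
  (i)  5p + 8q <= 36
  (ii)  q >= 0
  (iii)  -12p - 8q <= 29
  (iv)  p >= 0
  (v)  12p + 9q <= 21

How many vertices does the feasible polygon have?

Pairwise boundary intersections that survive every other constraint:
  (0, 0)
  (7/4, 0)
  (0, 7/3)

3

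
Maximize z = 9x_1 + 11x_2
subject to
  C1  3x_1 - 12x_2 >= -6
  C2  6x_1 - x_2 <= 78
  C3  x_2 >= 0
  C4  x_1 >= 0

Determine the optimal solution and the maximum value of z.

x_1 = 314/23, x_2 = 90/23, maximum z = 3816/23

Extreme points and z = 9x_1 + 11x_2:
  (314/23, 90/23) → z = 3816/23
  (0, 1/2) → z = 11/2
  (13, 0) → z = 117
  (0, 0) → z = 0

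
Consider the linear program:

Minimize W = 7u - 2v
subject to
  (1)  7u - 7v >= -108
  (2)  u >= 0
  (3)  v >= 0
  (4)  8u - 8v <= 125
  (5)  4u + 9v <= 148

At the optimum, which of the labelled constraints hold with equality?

Feasible corners and W = 7u - 2v:
  (0, 108/7) → W = -216/7
  (64/91, 1468/91) → W = -2488/91
  (0, 0) → W = 0
  (125/8, 0) → W = 875/8
  (2309/104, 171/26) → W = 14795/104

The minimum is at (0, 108/7). Substituting into each constraint, equality holds for (1) and (2); the remaining constraints have slack.

(1) and (2)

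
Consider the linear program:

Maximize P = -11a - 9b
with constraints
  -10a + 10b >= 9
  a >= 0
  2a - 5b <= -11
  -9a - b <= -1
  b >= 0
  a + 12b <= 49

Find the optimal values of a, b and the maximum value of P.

Feasible corners and P = -11a - 9b:
  (13/6, 46/15) → P = -1543/30
  (191/65, 499/130) → P = -8693/130
  (0, 11/5) → P = -99/5
  (0, 49/12) → P = -147/4

The binding constraints are a = 0 and 2a - 5b = -11.
Solving simultaneously gives a = 0, b = 11/5.

a = 0, b = 11/5, maximum P = -99/5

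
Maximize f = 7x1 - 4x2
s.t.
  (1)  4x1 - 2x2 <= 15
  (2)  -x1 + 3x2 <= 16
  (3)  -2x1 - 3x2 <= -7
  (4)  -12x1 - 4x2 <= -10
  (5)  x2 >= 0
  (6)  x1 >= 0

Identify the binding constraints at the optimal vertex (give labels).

Feasible corners and f = 7x1 - 4x2:
  (77/10, 79/10) → f = 223/10
  (15/4, 0) → f = 105/4
  (0, 16/3) → f = -64/3
  (1/14, 16/7) → f = -121/14
  (7/2, 0) → f = 49/2
  (0, 5/2) → f = -10

The maximum is at (15/4, 0). Substituting into each constraint, equality holds for (1) and (5); the remaining constraints have slack.

(1) and (5)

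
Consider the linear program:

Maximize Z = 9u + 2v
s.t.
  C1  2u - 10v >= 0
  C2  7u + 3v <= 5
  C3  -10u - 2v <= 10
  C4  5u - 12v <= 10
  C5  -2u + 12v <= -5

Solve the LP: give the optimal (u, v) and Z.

u = 10/11, v = -5/11, maximum Z = 80/11

Corner points and Z = 9u + 2v:
  (10/11, -5/11) → Z = 80/11
  (5/6, -5/18) → Z = 125/18
  (-10/13, -15/13) → Z = -120/13
  (-55/62, -35/62) → Z = -565/62

At the optimal vertex, 7u + 3v = 5 and 5u - 12v = 10.
Solving simultaneously gives u = 10/11, v = -5/11.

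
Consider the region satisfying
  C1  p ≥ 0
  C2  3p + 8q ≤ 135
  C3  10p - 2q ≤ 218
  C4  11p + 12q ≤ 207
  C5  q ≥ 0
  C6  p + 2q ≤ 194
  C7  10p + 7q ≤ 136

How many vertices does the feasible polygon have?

5

Pairwise boundary intersections that survive every other constraint:
  (0, 135/8)
  (0, 0)
  (9/13, 216/13)
  (183/43, 574/43)
  (68/5, 0)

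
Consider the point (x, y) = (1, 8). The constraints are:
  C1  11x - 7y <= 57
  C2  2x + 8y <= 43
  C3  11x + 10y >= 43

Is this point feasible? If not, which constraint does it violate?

not feasible — violates C2

Constraint C2: 2x + 8y = 66, which is not ≤ 43. All other constraints are satisfied.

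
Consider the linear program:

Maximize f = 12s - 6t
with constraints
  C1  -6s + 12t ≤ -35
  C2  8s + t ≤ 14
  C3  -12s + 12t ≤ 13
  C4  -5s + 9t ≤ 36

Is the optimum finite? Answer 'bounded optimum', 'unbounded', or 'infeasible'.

From the feasible point (203/102, -98/51), moving in the direction (1, -8) keeps every constraint satisfied while f increases without bound.

unbounded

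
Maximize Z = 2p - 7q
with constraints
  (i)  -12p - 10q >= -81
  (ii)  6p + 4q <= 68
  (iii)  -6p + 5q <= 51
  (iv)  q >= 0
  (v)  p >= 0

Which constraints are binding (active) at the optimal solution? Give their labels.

(i) and (iv)

Feasible corners and Z = 2p - 7q:
  (27/4, 0) → Z = 27/2
  (0, 81/10) → Z = -567/10
  (0, 0) → Z = 0

The maximum is at (27/4, 0). Substituting into each constraint, equality holds for (i) and (iv); the remaining constraints have slack.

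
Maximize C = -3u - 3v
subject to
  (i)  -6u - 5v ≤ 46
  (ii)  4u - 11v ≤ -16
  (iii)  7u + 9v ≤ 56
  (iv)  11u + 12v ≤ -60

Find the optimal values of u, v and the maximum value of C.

Vertices and C = -3u - 3v:
  (-293/43, -44/43) → C = 1011/43
  (-252/17, 146/17) → C = 318/17
  (-852/169, -64/169) → C = 2748/169

u = -293/43, v = -44/43, maximum C = 1011/43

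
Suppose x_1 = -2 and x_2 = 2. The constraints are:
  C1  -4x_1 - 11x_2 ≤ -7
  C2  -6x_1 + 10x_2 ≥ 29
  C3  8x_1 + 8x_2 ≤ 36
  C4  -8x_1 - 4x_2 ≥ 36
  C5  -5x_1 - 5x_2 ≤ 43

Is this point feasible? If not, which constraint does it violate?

Constraint C4: -8x_1 - 4x_2 = 8, which is not ≥ 36. All other constraints are satisfied.

not feasible — violates C4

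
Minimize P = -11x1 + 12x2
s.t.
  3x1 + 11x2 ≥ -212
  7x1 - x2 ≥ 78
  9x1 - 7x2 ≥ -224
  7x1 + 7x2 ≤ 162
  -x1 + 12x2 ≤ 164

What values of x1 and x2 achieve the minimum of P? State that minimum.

x1 = 1633/28, x2 = -985/28, minimum P = -29783/28

Corner points and P = -11x1 + 12x2:
  (323/40, -859/40) → P = -13861/40
  (1633/28, -985/28) → P = -29783/28
  (177/14, 21/2) → P = -183/14

The binding constraints are 3x1 + 11x2 = -212 and 7x1 + 7x2 = 162.
Solving simultaneously gives x1 = 1633/28, x2 = -985/28.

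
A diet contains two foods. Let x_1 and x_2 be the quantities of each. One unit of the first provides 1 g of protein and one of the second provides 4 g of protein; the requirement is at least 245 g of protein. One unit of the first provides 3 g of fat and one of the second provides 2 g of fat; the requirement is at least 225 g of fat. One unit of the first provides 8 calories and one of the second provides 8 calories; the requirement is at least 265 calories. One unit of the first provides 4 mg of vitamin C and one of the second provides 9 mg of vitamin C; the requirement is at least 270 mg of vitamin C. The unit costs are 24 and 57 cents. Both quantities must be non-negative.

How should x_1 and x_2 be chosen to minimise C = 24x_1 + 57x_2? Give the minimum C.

x_1 = 41, x_2 = 51, minimum C = 3891

Extreme points and C = 24x_1 + 57x_2:
  (0, 225/2) → C = 12825/2
  (245, 0) → C = 5880
  (41, 51) → C = 3891
The feasible region is unbounded (it extends along (0, 1), (1, 0)), but C strictly increases along every unbounded feasible direction, so there is no improving ray and the minimum is attained at a vertex.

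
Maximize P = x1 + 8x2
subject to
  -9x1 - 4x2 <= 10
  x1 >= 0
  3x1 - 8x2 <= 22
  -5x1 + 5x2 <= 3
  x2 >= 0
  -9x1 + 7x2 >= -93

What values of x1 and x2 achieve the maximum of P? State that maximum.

Feasible corners and P = x1 + 8x2:
  (0, 3/5) → P = 24/5
  (0, 0) → P = 0
  (22/3, 0) → P = 22/3
  (590/51, 27/17) → P = 1238/51
  (243/5, 246/5) → P = 2211/5

x1 = 243/5, x2 = 246/5, maximum P = 2211/5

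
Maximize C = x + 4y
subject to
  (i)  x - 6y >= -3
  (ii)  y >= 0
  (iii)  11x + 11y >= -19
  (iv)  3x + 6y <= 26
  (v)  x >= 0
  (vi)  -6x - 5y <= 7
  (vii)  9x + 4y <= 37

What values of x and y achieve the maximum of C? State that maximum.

Extreme points and C = x + 4y:
  (0, 1/2) → C = 2
  (105/29, 32/29) → C = 233/29
  (0, 0) → C = 0
  (37/9, 0) → C = 37/9

The binding constraints are x - 6y = -3 and 9x + 4y = 37.
Solving simultaneously gives x = 105/29, y = 32/29.

x = 105/29, y = 32/29, maximum C = 233/29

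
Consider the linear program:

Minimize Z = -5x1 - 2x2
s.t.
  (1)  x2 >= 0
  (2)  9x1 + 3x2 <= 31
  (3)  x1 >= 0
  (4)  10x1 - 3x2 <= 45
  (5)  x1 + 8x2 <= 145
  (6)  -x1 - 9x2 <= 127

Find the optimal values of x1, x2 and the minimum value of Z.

x1 = 0, x2 = 31/3, minimum Z = -62/3

Feasible corners and Z = -5x1 - 2x2:
  (31/9, 0) → Z = -155/9
  (0, 0) → Z = 0
  (0, 31/3) → Z = -62/3

At the optimal vertex, 9x1 + 3x2 = 31 and x1 = 0.
Solving simultaneously gives x1 = 0, x2 = 31/3.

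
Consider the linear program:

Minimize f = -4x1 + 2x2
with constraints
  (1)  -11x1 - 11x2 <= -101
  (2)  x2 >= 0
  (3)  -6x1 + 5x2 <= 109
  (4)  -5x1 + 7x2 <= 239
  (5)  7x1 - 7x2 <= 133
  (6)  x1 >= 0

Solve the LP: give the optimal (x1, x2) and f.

x1 = 186, x2 = 167, minimum f = -410

Extreme points and f = -4x1 + 2x2:
  (101/11, 0) → f = -404/11
  (0, 101/11) → f = 202/11
  (19, 0) → f = -76
  (432/17, 889/17) → f = 50/17
  (0, 109/5) → f = 218/5
  (186, 167) → f = -410

At the optimal vertex, -5x1 + 7x2 = 239 and 7x1 - 7x2 = 133.
Solving simultaneously gives x1 = 186, x2 = 167.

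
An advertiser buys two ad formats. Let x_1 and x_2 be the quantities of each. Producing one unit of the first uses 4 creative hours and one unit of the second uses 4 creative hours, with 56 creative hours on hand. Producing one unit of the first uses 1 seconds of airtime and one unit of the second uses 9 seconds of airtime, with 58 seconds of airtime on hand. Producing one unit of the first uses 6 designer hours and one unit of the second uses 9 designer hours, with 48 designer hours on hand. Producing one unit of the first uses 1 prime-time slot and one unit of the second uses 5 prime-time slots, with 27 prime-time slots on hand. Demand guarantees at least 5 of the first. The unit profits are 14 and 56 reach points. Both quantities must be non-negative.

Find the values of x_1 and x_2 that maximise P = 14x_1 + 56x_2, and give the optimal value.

x_1 = 5, x_2 = 2, maximum P = 182

Corner points and P = 14x_1 + 56x_2:
  (8, 0) → P = 112
  (5, 0) → P = 70
  (5, 2) → P = 182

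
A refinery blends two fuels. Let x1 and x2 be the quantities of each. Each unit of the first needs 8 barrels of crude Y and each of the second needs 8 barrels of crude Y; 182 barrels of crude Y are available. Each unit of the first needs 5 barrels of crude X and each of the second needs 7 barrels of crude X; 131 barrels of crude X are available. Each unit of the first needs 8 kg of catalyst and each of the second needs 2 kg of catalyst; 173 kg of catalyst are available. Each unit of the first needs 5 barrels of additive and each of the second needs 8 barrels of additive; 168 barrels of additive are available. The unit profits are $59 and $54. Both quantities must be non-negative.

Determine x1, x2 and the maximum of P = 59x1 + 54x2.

x1 = 85/4, x2 = 3/2, maximum P = 5339/4

Feasible corners and P = 59x1 + 54x2:
  (0, 0) → P = 0
  (0, 131/7) → P = 7074/7
  (173/8, 0) → P = 10207/8
  (113/8, 69/8) → P = 10393/8
  (85/4, 3/2) → P = 5339/4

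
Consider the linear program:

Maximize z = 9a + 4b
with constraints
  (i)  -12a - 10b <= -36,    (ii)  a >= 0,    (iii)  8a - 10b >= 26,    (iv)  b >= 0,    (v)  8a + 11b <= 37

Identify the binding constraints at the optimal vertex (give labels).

(iv) and (v)

Corner points and z = 9a + 4b:
  (13/4, 0) → z = 117/4
  (82/21, 11/21) → z = 782/21
  (37/8, 0) → z = 333/8

The maximum is at (37/8, 0). Substituting into each constraint, equality holds for (iv) and (v); the remaining constraints have slack.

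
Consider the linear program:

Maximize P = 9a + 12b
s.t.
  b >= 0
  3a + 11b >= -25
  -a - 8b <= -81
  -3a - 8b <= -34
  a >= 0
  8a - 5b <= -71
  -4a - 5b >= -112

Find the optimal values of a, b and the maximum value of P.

a = 0, b = 112/5, maximum P = 1344/5

Feasible corners and P = 9a + 12b:
  (0, 71/5) → P = 852/5
  (0, 112/5) → P = 1344/5
  (41/12, 59/3) → P = 1067/4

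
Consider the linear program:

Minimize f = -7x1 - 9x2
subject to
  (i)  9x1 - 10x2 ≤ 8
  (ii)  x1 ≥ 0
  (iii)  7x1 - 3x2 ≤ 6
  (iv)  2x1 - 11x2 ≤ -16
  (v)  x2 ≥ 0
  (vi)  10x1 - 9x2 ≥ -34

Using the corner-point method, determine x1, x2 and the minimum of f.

x1 = 52/11, x2 = 298/33, minimum f = -1258/11

Vertices and f = -7x1 - 9x2:
  (0, 16/11) → f = -144/11
  (0, 34/9) → f = -34
  (114/71, 124/71) → f = -1914/71
  (52/11, 298/33) → f = -1258/11

The binding constraints are 7x1 - 3x2 = 6 and 10x1 - 9x2 = -34.
Solving simultaneously gives x1 = 52/11, x2 = 298/33.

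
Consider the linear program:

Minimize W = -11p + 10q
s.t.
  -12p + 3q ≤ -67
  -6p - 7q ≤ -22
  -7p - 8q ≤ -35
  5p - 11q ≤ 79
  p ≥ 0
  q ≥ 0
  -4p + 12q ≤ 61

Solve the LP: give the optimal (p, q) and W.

p = 1619/16, q = 621/16, minimum W = -11599/16

Feasible corners and W = -11p + 10q:
  (67/12, 0) → W = -737/12
  (329/44, 250/33) → W = -857/132
  (79/5, 0) → W = -869/5
  (1619/16, 621/16) → W = -11599/16

The binding constraints are 5p - 11q = 79 and -4p + 12q = 61.
Solving simultaneously gives p = 1619/16, q = 621/16.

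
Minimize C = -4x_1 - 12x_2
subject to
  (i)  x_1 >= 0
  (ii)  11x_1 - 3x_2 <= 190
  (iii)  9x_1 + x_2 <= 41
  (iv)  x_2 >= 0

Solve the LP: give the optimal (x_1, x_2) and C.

Feasible corners and C = -4x_1 - 12x_2:
  (0, 41) → C = -492
  (0, 0) → C = 0
  (41/9, 0) → C = -164/9

At the optimal vertex, x_1 = 0 and 9x_1 + x_2 = 41.
Solving simultaneously gives x_1 = 0, x_2 = 41.

x_1 = 0, x_2 = 41, minimum C = -492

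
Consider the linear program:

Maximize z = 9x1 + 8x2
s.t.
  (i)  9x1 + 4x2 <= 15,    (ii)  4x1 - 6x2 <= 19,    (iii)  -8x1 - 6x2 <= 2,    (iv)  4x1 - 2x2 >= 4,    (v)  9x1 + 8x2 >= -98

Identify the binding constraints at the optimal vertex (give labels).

Extreme points and z = 9x1 + 8x2:
  (83/35, -111/70) → z = 303/35
  (23/17, 12/17) → z = 303/17
  (17/12, -20/9) → z = -181/36
  (1/2, -1) → z = -7/2

The maximum is at (23/17, 12/17). Substituting into each constraint, equality holds for (i) and (iv); the remaining constraints have slack.

(i) and (iv)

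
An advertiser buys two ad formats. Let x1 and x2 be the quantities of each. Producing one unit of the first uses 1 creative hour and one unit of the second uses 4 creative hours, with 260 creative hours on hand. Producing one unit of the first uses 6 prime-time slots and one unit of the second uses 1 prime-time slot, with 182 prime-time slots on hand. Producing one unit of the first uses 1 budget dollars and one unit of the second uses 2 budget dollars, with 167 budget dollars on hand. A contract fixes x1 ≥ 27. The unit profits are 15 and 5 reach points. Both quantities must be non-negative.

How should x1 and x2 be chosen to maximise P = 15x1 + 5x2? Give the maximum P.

x1 = 27, x2 = 20, maximum P = 505

Corner points and P = 15x1 + 5x2:
  (91/3, 0) → P = 455
  (27, 0) → P = 405
  (27, 20) → P = 505

The binding constraints are 6x1 + x2 = 182 and x1 = 27.
Solving simultaneously gives x1 = 27, x2 = 20.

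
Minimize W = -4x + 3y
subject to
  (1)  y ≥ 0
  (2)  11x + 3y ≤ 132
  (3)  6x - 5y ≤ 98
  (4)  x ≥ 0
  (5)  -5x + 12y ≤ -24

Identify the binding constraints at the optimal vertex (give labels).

Feasible corners and W = -4x + 3y:
  (12, 0) → W = -48
  (24/5, 0) → W = -96/5
  (552/49, 132/49) → W = -1812/49

The minimum is at (12, 0). Substituting into each constraint, equality holds for (1) and (2); the remaining constraints have slack.

(1) and (2)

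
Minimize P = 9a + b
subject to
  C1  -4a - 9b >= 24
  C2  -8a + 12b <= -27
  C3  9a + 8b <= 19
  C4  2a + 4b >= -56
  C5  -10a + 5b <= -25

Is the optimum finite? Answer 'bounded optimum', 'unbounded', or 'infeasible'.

bounded optimum

Feasible corners and P = 9a + b:
  (363/49, -292/49) → P = 425/7
  (21/22, -34/11) → P = 11/2
  (131/5, -271/10) → P = 2087/10
  (-18/5, -61/5) → P = -223/5
The feasible region has finitely many vertices and no improving ray; the minimum is -223/5 at (-18/5, -61/5).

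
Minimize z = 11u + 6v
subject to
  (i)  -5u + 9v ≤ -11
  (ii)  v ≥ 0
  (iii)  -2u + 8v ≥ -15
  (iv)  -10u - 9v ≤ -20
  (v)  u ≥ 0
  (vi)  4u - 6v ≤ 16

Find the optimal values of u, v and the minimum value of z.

Vertices and z = 11u + 6v:
  (11/5, 0) → z = 121/5
  (13, 6) → z = 179
  (4, 0) → z = 44

u = 11/5, v = 0, minimum z = 121/5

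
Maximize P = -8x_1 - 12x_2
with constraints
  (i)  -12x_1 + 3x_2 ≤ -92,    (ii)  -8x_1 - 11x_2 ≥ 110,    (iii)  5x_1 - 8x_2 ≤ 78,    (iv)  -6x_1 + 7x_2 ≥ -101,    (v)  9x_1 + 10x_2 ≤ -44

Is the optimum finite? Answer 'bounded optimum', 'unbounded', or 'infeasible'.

infeasible

The boundaries -8x_1 - 11x_2 = 110 and 5x_1 - 8x_2 = 78 meet at (-22/119, -1174/119), but that point violates -12x_1 + 3x_2 ≤ -92. Every candidate vertex is excluded by some other constraint, so the feasible region is empty.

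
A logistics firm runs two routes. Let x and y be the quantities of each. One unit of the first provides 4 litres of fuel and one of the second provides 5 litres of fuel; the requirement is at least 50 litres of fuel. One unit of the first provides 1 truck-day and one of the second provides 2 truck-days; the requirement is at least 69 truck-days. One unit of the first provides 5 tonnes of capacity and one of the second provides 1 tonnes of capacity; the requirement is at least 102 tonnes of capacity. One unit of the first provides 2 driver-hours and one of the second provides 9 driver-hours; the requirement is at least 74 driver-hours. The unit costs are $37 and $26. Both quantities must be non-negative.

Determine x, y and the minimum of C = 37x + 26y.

Feasible corners and C = 37x + 26y:
  (0, 102) → C = 2652
  (69, 0) → C = 2553
  (15, 27) → C = 1257
The feasible region is unbounded (it extends along (0, 1), (1, 0)), but C strictly increases along every unbounded feasible direction, so there is no improving ray and the minimum is attained at a vertex.

The binding constraints are x + 2y = 69 and 5x + y = 102.
Solving simultaneously gives x = 15, y = 27.

x = 15, y = 27, minimum C = 1257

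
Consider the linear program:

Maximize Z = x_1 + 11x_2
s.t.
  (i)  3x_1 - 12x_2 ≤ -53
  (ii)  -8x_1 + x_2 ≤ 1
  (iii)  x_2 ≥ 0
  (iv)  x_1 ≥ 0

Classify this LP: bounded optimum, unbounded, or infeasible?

From the feasible point (41/93, 421/93), moving in the direction (1, 8) keeps every constraint satisfied while Z increases without bound.

unbounded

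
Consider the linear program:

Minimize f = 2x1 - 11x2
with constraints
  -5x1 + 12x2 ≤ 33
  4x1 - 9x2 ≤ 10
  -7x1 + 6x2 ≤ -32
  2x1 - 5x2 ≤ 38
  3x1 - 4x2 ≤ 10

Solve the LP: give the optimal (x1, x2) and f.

Feasible corners and f = 2x1 - 11x2:
  (97/9, 391/54) → f = -3137/54
  (63/4, 149/16) → f = -1135/16
  (34/5, 13/5) → f = -15

The optimum lies where -5x1 + 12x2 = 33 and 3x1 - 4x2 = 10.
Solving simultaneously gives x1 = 63/4, x2 = 149/16.

x1 = 63/4, x2 = 149/16, minimum f = -1135/16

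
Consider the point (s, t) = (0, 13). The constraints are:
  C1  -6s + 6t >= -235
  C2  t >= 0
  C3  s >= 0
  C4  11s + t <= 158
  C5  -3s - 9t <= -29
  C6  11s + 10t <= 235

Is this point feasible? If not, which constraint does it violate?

feasible

C1: 78 ≥ -235 ✓
C2: 13 ≥ 0 ✓
C3: 0 ≥ 0 ✓
C4: 13 ≤ 158 ✓
C5: -117 ≤ -29 ✓
C6: 130 ≤ 235 ✓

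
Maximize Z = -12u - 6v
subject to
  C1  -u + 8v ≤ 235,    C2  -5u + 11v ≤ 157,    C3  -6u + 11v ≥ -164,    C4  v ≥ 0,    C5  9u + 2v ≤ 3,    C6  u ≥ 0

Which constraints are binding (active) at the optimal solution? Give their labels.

Feasible corners and Z = -12u - 6v:
  (1/3, 0) → Z = -4
  (0, 0) → Z = 0
  (0, 3/2) → Z = -9

The maximum is at (0, 0). Substituting into each constraint, equality holds for C4 and C6; the remaining constraints have slack.

C4 and C6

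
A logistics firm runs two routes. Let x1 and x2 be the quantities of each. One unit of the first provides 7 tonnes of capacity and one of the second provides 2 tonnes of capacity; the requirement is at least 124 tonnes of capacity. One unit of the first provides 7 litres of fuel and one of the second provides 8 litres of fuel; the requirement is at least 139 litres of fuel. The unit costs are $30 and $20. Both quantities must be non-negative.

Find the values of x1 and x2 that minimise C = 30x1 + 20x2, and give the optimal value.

Feasible corners and C = 30x1 + 20x2:
  (0, 62) → C = 1240
  (139/7, 0) → C = 4170/7
  (17, 5/2) → C = 560
The feasible region is unbounded (it extends along (0, 1), (1, 0)), but C strictly increases along every unbounded feasible direction, so there is no improving ray and the minimum is attained at a vertex.

The binding constraints are 7x1 + 2x2 = 124 and 7x1 + 8x2 = 139.
Solving simultaneously gives x1 = 17, x2 = 5/2.

x1 = 17, x2 = 5/2, minimum C = 560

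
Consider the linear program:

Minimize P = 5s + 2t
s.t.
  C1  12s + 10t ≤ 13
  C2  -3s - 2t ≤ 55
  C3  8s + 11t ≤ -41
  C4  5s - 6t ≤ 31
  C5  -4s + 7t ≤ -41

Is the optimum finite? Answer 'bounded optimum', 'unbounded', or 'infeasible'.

bounded optimum

Vertices and P = 5s + 2t:
  (-67/7, -92/7) → P = -519/7
  (-303/29, -343/29) → P = -2201/29
  (-29/11, -81/11) → P = -307/11
The feasible region has finitely many vertices and no improving ray; the minimum is -2201/29 at (-303/29, -343/29).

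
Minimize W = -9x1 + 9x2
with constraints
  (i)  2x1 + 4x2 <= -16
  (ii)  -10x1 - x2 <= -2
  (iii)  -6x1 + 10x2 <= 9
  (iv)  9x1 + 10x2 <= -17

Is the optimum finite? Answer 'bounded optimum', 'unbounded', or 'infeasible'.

unbounded

From the feasible point (12/19, -82/19), moving in the direction (10, -9) keeps every constraint satisfied while W decreases without bound.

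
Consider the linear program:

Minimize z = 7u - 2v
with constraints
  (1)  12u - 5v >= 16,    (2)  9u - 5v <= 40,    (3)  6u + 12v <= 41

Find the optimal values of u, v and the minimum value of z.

Corner points and z = 7u - 2v:
  (-8, -112/5) → z = -56/5
  (397/174, 66/29) → z = 1987/174
  (685/138, 43/46) → z = 4537/138

The binding constraints are 12u - 5v = 16 and 9u - 5v = 40.
Solving simultaneously gives u = -8, v = -112/5.

u = -8, v = -112/5, minimum z = -56/5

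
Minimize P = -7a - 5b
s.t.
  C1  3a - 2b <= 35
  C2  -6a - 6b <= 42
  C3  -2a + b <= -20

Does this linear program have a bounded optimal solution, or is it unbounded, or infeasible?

From the feasible point (5, -10), moving in the direction (1, 2) keeps every constraint satisfied while P decreases without bound.

unbounded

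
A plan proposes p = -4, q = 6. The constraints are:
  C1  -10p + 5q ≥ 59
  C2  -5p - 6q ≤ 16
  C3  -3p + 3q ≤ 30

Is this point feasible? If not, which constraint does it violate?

C1: 70 ≥ 59 ✓
C2: -16 ≤ 16 ✓
C3: 30 ≤ 30 ✓

feasible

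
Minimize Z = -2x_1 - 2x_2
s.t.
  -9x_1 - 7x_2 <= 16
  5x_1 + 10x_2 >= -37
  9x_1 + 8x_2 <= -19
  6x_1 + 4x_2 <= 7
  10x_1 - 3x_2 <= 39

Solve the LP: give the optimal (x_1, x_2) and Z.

x_1 = 5/9, x_2 = -3, minimum Z = 44/9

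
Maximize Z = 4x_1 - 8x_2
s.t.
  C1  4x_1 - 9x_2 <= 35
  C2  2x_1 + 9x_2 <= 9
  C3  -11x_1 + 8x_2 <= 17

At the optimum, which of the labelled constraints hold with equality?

C1 and C2

Vertices and Z = 4x_1 - 8x_2:
  (22/3, -17/27) → Z = 928/27
  (-433/67, -453/67) → Z = 1892/67
  (-81/115, 133/115) → Z = -1388/115

The maximum is at (22/3, -17/27). Substituting into each constraint, equality holds for C1 and C2; the remaining constraints have slack.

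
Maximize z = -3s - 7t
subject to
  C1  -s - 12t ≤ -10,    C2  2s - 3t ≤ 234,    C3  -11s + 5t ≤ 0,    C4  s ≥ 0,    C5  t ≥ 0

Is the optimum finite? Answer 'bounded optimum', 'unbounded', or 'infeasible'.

Corner points and z = -3s - 7t:
  (50/137, 110/137) → z = -920/137
  (10, 0) → z = -30
  (117, 0) → z = -351
The feasible region has finitely many vertices and no improving ray; the maximum is -920/137 at (50/137, 110/137).

bounded optimum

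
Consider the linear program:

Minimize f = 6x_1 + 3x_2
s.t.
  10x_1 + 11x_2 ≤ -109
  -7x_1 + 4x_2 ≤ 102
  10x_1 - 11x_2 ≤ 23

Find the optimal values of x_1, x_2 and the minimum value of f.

x_1 = -1214/37, x_2 = -1181/37, minimum f = -10827/37

Feasible corners and f = 6x_1 + 3x_2:
  (-1558/117, 257/117) → f = -953/13
  (-43/10, -6) → f = -219/5
  (-1214/37, -1181/37) → f = -10827/37

The binding constraints are -7x_1 + 4x_2 = 102 and 10x_1 - 11x_2 = 23.
Solving simultaneously gives x_1 = -1214/37, x_2 = -1181/37.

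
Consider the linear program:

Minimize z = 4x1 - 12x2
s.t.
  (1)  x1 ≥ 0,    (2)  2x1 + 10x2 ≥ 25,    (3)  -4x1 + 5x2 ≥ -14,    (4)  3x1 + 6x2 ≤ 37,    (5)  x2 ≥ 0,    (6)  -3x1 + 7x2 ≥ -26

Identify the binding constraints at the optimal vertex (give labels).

Vertices and z = 4x1 - 12x2:
  (0, 5/2) → z = -30
  (0, 37/6) → z = -74
  (53/10, 36/25) → z = 98/25
  (269/39, 106/39) → z = -196/39

The minimum is at (0, 37/6). Substituting into each constraint, equality holds for (1) and (4); the remaining constraints have slack.

(1) and (4)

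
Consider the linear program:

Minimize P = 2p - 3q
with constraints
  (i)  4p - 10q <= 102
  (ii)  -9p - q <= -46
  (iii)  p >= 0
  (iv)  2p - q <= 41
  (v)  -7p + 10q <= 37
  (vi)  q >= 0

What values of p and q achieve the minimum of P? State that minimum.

p = 447/13, q = 361/13, minimum P = -189/13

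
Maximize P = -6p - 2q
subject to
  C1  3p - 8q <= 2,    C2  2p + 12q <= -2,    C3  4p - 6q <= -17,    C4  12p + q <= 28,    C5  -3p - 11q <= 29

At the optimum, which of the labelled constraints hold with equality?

Feasible corners and P = -6p - 2q:
  (-18/5, 13/30) → P = 311/15
  (-163/7, 26/7) → P = 926/7
  (-361/62, -65/62) → P = 1148/31

The maximum is at (-163/7, 26/7). Substituting into each constraint, equality holds for C2 and C5; the remaining constraints have slack.

C2 and C5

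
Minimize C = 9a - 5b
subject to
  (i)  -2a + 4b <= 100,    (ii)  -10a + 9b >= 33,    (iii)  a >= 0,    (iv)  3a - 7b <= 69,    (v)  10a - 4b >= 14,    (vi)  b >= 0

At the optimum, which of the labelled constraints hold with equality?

Extreme points and C = 9a - 5b:
  (384/11, 467/11) → C = 1121/11
  (57/4, 257/8) → C = -259/8
  (129/25, 47/5) → C = -14/25

The minimum is at (57/4, 257/8). Substituting into each constraint, equality holds for (i) and (v); the remaining constraints have slack.

(i) and (v)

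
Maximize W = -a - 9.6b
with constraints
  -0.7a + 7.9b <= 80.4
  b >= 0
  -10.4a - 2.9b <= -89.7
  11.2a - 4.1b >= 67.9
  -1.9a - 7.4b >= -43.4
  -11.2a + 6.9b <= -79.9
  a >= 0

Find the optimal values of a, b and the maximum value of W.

a = 8.625, b = 0, maximum W = -8.625

Feasible corners and W = -a - 9.6b:
  (69/8, 0) → W = -69/8
  (434/19, 0) → W = -434/19
  (10633/1303, 2171/1303) → W = -157373/6515
  (89072/9599, 33427/9599) → W = -2049856/47995

The binding constraints are b = 0 and -10.4a - 2.9b = -89.7.
Solving simultaneously gives a = 69/8, b = 0.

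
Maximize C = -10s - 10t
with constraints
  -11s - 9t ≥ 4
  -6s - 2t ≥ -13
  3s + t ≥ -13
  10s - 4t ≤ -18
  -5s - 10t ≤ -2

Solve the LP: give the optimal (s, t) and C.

s = -132/25, t = 71/25, maximum C = 122/5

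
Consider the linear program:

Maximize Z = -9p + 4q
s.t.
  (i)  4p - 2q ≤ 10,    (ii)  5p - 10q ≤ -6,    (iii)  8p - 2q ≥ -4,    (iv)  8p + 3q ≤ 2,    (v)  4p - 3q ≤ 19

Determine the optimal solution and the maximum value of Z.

p = -1/5, q = 6/5, maximum Z = 33/5

The optimum lies where 8p - 2q = -4 and 8p + 3q = 2.
Solving simultaneously gives p = -1/5, q = 6/5.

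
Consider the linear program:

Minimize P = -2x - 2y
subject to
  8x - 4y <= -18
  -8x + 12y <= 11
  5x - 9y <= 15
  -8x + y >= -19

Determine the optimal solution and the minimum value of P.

Feasible corners and P = -2x - 2y:
  (-43/16, -7/8) → P = 57/8
  (-111/26, -105/26) → P = 216/13
  (-93/4, -175/12) → P = 227/3

At the optimal vertex, 8x - 4y = -18 and -8x + 12y = 11.
Solving simultaneously gives x = -43/16, y = -7/8.

x = -43/16, y = -7/8, minimum P = 57/8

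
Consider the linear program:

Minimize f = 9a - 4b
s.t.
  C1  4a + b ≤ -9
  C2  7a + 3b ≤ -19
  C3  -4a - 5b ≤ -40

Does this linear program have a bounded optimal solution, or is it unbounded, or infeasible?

unbounded

From the feasible point (-215/23, 356/23), moving in the direction (-5, 4) keeps every constraint satisfied while f decreases without bound.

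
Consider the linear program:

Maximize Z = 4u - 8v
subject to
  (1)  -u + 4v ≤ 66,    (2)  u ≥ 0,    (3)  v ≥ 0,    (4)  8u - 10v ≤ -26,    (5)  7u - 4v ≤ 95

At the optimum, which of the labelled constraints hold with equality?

(2) and (4)

Extreme points and Z = 4u - 8v:
  (0, 33/2) → Z = -132
  (278/11, 251/11) → Z = -896/11
  (0, 13/5) → Z = -104/5

The maximum is at (0, 13/5). Substituting into each constraint, equality holds for (2) and (4); the remaining constraints have slack.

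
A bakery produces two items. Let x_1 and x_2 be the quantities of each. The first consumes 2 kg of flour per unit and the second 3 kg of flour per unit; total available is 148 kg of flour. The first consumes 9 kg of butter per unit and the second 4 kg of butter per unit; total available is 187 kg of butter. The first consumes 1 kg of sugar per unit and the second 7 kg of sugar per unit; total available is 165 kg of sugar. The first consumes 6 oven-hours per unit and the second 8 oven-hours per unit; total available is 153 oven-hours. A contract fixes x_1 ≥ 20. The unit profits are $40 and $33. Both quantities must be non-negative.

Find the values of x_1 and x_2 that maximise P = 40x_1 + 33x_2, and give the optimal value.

Feasible corners and P = 40x_1 + 33x_2:
  (187/9, 0) → P = 7480/9
  (20, 0) → P = 800
  (20, 7/4) → P = 3431/4

x_1 = 20, x_2 = 7/4, maximum P = 3431/4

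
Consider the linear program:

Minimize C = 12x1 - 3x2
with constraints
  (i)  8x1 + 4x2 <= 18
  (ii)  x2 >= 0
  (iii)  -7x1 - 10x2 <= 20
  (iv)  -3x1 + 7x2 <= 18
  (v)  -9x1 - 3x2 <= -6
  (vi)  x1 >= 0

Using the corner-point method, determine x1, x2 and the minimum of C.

Extreme points and C = 12x1 - 3x2:
  (9/4, 0) → C = 27
  (27/34, 99/34) → C = 27/34
  (2/3, 0) → C = 8
  (0, 18/7) → C = -54/7
  (0, 2) → C = -6

The binding constraints are -3x1 + 7x2 = 18 and x1 = 0.
Solving simultaneously gives x1 = 0, x2 = 18/7.

x1 = 0, x2 = 18/7, minimum C = -54/7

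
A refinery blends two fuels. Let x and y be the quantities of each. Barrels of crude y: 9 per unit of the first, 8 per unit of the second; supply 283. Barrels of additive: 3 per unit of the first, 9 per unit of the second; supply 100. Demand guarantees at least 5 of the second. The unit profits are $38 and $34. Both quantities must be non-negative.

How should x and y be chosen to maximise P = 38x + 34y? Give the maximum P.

Corner points and P = 38x + 34y:
  (0, 100/9) → P = 3400/9
  (0, 5) → P = 170
  (55/3, 5) → P = 2600/3

x = 55/3, y = 5, maximum P = 2600/3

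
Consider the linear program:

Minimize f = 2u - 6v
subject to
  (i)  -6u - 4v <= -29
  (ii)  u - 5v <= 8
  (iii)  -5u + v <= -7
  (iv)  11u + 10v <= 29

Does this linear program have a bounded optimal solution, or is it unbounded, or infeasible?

The boundaries -6u - 4v = -29 and u - 5v = 8 meet at (177/34, -19/34), but that point violates 11u + 10v ≤ 29. Every candidate vertex is excluded by some other constraint, so the feasible region is empty.

infeasible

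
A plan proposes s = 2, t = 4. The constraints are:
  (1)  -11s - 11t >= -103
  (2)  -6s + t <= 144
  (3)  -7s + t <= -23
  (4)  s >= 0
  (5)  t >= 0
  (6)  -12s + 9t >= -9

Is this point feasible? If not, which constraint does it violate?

Constraint (3): -7s + t = -10, which is not ≤ -23. All other constraints are satisfied.

not feasible — violates (3)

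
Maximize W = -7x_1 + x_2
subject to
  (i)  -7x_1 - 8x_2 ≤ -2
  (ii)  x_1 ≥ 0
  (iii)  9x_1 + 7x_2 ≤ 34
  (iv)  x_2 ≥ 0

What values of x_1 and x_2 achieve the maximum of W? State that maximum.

At the optimal vertex, x_1 = 0 and 9x_1 + 7x_2 = 34.
Solving simultaneously gives x_1 = 0, x_2 = 34/7.

x_1 = 0, x_2 = 34/7, maximum W = 34/7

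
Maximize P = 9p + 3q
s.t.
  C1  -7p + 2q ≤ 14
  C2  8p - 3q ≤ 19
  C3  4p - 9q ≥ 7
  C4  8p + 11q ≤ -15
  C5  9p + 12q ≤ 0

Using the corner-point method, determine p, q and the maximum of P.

p = 41/28, q = -17/7, maximum P = 165/28

Vertices and P = 9p + 3q:
  (-16, -49) → P = -291
  (-28/11, -21/11) → P = -315/11
  (41/28, -17/7) → P = 165/28
  (-1/2, -1) → P = -15/2

The optimum lies where 8p - 3q = 19 and 8p + 11q = -15.
Solving simultaneously gives p = 41/28, q = -17/7.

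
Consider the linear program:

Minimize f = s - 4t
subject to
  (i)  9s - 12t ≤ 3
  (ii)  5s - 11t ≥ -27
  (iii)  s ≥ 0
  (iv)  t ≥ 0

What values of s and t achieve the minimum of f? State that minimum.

Extreme points and f = s - 4t:
  (119/13, 86/13) → f = -225/13
  (1/3, 0) → f = 1/3
  (0, 27/11) → f = -108/11
  (0, 0) → f = 0

At the optimal vertex, 9s - 12t = 3 and 5s - 11t = -27.
Solving simultaneously gives s = 119/13, t = 86/13.

s = 119/13, t = 86/13, minimum f = -225/13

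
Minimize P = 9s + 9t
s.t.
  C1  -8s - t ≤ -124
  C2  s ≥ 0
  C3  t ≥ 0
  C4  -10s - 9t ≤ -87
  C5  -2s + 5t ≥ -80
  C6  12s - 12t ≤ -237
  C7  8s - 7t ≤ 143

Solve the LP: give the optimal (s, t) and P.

Feasible corners and P = 9s + 9t:
  (0, 124) → P = 1116
  (139/12, 94/3) → P = 1545/4
  (1125/4, 301) → P = 20961/4
The feasible region is unbounded (it extends along (0, 1), (7, 8)), but P strictly increases along every unbounded feasible direction, so there is no improving ray and the minimum is attained at a vertex.

s = 139/12, t = 94/3, minimum P = 1545/4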